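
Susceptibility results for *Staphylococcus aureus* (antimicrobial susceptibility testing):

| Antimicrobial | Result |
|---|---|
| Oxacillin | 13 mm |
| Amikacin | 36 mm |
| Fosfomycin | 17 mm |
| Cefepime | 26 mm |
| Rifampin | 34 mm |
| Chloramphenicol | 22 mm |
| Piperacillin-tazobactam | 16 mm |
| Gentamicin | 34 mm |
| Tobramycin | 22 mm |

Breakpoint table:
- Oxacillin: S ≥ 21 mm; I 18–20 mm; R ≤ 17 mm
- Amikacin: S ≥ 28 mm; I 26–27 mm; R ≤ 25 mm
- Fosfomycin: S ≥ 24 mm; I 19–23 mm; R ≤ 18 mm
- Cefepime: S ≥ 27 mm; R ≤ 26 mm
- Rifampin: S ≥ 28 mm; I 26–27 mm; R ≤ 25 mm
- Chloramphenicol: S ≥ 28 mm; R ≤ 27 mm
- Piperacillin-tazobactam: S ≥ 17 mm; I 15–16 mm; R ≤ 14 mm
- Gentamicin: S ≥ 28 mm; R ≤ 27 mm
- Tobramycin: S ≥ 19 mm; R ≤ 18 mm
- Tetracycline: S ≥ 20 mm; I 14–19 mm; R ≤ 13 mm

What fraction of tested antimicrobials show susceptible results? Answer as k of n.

4 of 9

Oxacillin (13 mm) ≤ 17 mm → R
Amikacin (36 mm) ≥ 28 mm ⇒ Susceptible
Fosfomycin (17 mm) ≤ 18 mm — Resistant
Cefepime: 26 mm is ≤ 26 mm → resistant
Rifampin: 34 mm is ≥ 28 mm ⇒ Susceptible
Chloramphenicol: 22 mm is ≤ 27 mm ⇒ R
Piperacillin-tazobactam: 16 mm is in 15–16 mm ⇒ Intermediate
Gentamicin (34 mm) ≥ 28 mm → Susceptible
Tobramycin (22 mm) ≥ 19 mm ⇒ susceptible
Susceptible: 4/9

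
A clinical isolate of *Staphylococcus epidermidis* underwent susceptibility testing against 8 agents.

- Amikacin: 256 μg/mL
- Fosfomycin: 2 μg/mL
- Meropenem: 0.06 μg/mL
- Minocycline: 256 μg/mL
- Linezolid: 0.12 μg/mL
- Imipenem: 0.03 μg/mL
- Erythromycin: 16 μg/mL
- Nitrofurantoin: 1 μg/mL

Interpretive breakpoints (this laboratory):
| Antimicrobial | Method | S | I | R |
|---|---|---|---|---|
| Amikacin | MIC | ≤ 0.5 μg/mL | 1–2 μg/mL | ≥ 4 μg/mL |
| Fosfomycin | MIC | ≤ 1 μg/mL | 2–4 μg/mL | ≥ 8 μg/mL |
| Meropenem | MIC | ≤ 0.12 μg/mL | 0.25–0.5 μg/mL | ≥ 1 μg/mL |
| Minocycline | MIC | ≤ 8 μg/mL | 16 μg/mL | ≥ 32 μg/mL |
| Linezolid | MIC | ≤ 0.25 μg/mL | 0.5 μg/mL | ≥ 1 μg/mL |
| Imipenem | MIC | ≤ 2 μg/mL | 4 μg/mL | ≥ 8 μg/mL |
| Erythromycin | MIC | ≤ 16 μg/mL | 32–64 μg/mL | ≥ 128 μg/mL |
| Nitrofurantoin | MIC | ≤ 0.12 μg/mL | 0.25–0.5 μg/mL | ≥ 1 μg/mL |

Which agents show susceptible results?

Amikacin: 256 μg/mL is ≥ 4 μg/mL → R
Fosfomycin: 2 μg/mL is in 2–4 μg/mL → intermediate
Meropenem 0.06 μg/mL: ≤ 0.12 μg/mL ⇒ Susceptible
Minocycline: 256 μg/mL is ≥ 32 μg/mL → Resistant
Linezolid (0.12 μg/mL) ≤ 0.25 μg/mL — susceptible
Imipenem: 0.03 μg/mL is ≤ 2 μg/mL ⇒ Susceptible
Erythromycin 16 μg/mL: ≤ 16 μg/mL — S
Nitrofurantoin (1 μg/mL) ≥ 1 μg/mL — Resistant

meropenem, linezolid, imipenem, erythromycin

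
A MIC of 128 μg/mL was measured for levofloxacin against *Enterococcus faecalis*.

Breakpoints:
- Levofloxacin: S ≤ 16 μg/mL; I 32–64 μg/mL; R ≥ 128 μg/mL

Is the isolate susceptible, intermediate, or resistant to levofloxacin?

Levofloxacin: 128 μg/mL is ≥ 128 μg/mL — R

Resistant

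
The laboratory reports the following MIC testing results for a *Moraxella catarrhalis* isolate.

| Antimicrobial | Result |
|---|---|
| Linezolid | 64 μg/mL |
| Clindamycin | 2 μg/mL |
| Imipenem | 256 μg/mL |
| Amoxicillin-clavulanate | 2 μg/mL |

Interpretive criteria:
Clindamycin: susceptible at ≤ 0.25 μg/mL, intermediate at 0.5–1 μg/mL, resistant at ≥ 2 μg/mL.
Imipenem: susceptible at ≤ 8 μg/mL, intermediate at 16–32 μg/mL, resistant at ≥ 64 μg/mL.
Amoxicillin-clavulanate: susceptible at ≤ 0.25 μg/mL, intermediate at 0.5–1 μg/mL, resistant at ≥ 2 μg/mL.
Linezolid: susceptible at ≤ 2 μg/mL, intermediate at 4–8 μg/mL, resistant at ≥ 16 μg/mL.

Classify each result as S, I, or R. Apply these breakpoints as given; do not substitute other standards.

Linezolid (64 μg/mL) ≥ 16 μg/mL → Resistant
Clindamycin 2 μg/mL: ≥ 2 μg/mL → Resistant
Imipenem: 256 μg/mL is ≥ 64 μg/mL ⇒ R
Amoxicillin-clavulanate: 2 μg/mL is ≥ 2 μg/mL ⇒ resistant

R, R, R, R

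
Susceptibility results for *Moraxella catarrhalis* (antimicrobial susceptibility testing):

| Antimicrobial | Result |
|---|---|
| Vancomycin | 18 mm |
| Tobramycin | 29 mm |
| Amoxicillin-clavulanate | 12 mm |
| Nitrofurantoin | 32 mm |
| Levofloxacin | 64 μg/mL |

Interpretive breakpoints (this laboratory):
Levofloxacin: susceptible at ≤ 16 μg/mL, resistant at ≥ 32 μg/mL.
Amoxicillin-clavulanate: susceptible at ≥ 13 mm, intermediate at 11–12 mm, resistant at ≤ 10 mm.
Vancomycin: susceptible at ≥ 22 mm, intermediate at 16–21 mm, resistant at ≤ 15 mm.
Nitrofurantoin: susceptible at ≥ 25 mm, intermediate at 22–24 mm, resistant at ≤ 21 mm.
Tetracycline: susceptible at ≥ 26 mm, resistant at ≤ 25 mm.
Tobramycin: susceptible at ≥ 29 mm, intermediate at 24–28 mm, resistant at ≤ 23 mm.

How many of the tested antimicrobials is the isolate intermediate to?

Vancomycin (18 mm) in 16–21 mm → intermediate
Tobramycin: 29 mm is ≥ 29 mm — S
Amoxicillin-clavulanate (12 mm) in 11–12 mm → I
Nitrofurantoin (32 mm) ≥ 25 mm → susceptible
Levofloxacin: 64 μg/mL is ≥ 32 μg/mL — resistant
Intermediate: 2

2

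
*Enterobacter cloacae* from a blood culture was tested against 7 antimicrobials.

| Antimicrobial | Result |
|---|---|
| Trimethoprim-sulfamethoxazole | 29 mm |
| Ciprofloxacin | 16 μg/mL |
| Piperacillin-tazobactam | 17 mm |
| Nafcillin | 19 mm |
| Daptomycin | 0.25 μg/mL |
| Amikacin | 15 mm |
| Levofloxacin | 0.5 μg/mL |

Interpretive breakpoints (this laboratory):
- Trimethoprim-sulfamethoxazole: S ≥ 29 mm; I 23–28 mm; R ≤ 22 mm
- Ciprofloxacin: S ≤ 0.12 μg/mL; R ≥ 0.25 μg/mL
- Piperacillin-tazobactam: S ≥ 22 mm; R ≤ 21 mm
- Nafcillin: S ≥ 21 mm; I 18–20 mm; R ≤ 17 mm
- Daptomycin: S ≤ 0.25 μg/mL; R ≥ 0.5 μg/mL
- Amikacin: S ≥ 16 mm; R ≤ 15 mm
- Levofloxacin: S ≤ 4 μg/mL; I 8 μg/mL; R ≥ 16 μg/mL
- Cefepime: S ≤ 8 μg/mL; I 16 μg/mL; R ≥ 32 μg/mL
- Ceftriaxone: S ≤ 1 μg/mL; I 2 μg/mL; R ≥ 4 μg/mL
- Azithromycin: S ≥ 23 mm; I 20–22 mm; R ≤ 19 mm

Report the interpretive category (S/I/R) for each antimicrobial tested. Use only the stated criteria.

Trimethoprim-sulfamethoxazole 29 mm: ≥ 29 mm ⇒ susceptible
Ciprofloxacin: 16 μg/mL is ≥ 0.25 μg/mL → resistant
Piperacillin-tazobactam: 17 mm is ≤ 21 mm — resistant
Nafcillin: 19 mm is in 18–20 mm — I
Daptomycin: 0.25 μg/mL is ≤ 0.25 μg/mL ⇒ S
Amikacin (15 mm) ≤ 15 mm — R
Levofloxacin: 0.5 μg/mL is ≤ 4 μg/mL — susceptible

S, R, R, I, S, R, S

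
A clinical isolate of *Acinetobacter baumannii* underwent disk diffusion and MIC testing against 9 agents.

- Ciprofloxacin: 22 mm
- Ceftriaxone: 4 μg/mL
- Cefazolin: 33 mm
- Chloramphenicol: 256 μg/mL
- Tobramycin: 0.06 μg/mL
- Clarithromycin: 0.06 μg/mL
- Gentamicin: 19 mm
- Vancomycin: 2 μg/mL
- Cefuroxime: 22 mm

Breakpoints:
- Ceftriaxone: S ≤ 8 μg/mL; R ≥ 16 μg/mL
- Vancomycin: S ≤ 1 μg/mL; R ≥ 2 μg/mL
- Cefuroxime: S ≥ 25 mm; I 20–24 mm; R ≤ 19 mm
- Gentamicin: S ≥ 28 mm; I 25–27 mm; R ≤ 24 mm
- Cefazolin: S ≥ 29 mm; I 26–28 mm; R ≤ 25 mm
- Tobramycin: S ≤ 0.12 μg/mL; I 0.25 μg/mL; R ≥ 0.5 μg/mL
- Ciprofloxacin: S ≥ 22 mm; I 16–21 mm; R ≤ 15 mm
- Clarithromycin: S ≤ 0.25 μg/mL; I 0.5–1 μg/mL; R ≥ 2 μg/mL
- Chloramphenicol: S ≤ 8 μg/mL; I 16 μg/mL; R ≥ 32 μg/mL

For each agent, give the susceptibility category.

S, S, S, R, S, S, R, R, I

Ciprofloxacin 22 mm: ≥ 22 mm ⇒ susceptible
Ceftriaxone: 4 μg/mL is ≤ 8 μg/mL — Susceptible
Cefazolin (33 mm) ≥ 29 mm — Susceptible
Chloramphenicol: 256 μg/mL is ≥ 32 μg/mL ⇒ resistant
Tobramycin (0.06 μg/mL) ≤ 0.12 μg/mL — susceptible
Clarithromycin 0.06 μg/mL: ≤ 0.25 μg/mL → Susceptible
Gentamicin: 19 mm is ≤ 24 mm → resistant
Vancomycin: 2 μg/mL is ≥ 2 μg/mL — resistant
Cefuroxime: 22 mm is in 20–24 mm ⇒ Intermediate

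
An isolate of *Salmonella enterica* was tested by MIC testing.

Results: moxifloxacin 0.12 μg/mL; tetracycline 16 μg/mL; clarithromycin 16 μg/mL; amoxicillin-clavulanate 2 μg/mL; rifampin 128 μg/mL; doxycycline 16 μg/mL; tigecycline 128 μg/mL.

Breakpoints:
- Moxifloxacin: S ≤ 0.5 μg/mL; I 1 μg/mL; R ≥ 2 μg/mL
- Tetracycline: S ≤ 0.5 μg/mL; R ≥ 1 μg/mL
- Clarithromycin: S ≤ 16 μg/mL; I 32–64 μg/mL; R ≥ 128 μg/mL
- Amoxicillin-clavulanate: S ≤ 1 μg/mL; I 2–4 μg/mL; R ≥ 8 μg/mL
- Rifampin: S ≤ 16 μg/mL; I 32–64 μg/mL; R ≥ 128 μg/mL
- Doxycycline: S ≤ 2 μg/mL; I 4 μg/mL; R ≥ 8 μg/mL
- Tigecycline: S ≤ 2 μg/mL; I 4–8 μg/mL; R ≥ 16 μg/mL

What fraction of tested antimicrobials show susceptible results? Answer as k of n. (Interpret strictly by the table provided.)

Moxifloxacin: 0.12 μg/mL is ≤ 0.5 μg/mL → Susceptible
Tetracycline 16 μg/mL: ≥ 1 μg/mL → R
Clarithromycin (16 μg/mL) ≤ 16 μg/mL — S
Amoxicillin-clavulanate 2 μg/mL: in 2–4 μg/mL — I
Rifampin (128 μg/mL) ≥ 128 μg/mL ⇒ R
Doxycycline (16 μg/mL) ≥ 8 μg/mL → Resistant
Tigecycline 128 μg/mL: ≥ 16 μg/mL → resistant
Susceptible: 2/7

2 of 7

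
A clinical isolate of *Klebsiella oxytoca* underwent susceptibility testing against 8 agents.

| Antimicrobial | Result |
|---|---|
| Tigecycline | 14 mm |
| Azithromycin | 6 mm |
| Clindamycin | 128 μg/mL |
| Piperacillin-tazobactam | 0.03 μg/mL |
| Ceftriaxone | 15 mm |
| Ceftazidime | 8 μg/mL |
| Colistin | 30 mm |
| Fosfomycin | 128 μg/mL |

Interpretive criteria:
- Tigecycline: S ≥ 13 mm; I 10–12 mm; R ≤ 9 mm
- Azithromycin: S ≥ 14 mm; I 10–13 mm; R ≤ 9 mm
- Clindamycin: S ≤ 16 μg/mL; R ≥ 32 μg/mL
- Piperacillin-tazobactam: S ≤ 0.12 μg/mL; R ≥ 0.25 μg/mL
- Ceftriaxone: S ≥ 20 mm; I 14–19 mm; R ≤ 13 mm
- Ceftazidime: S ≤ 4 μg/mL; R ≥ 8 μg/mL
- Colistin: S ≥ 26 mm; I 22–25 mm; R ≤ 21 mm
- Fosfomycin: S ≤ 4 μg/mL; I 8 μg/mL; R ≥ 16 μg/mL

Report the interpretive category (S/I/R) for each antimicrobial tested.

Tigecycline (14 mm) ≥ 13 mm — Susceptible
Azithromycin: 6 mm is ≤ 9 mm → R
Clindamycin 128 μg/mL: ≥ 32 μg/mL — Resistant
Piperacillin-tazobactam 0.03 μg/mL: ≤ 0.12 μg/mL → S
Ceftriaxone: 15 mm is in 14–19 mm ⇒ I
Ceftazidime (8 μg/mL) ≥ 8 μg/mL — R
Colistin: 30 mm is ≥ 26 mm — S
Fosfomycin 128 μg/mL: ≥ 16 μg/mL → Resistant

S, R, R, S, I, R, S, R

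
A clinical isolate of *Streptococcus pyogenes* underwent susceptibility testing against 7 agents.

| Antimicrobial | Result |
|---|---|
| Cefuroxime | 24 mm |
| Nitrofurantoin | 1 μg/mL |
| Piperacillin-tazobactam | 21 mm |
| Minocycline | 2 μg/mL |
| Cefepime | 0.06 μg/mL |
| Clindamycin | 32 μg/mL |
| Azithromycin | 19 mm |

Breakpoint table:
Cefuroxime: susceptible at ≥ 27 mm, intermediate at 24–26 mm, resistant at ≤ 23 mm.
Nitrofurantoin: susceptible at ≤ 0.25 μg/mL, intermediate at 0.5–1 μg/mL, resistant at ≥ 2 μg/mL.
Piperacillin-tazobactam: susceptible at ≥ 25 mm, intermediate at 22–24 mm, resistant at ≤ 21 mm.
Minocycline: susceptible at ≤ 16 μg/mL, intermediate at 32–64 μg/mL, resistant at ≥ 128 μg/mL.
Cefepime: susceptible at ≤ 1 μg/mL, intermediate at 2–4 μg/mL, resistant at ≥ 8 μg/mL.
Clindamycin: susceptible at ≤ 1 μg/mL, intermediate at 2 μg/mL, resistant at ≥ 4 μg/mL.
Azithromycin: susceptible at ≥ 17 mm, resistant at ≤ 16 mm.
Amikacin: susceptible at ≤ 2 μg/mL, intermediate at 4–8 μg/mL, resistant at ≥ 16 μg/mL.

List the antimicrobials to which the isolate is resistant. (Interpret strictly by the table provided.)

piperacillin-tazobactam, clindamycin

Cefuroxime: 24 mm is in 24–26 mm ⇒ intermediate
Nitrofurantoin (1 μg/mL) in 0.5–1 μg/mL — intermediate
Piperacillin-tazobactam: 21 mm is ≤ 21 mm ⇒ Resistant
Minocycline 2 μg/mL: ≤ 16 μg/mL — Susceptible
Cefepime: 0.06 μg/mL is ≤ 1 μg/mL — susceptible
Clindamycin (32 μg/mL) ≥ 4 μg/mL — R
Azithromycin: 19 mm is ≥ 17 mm — Susceptible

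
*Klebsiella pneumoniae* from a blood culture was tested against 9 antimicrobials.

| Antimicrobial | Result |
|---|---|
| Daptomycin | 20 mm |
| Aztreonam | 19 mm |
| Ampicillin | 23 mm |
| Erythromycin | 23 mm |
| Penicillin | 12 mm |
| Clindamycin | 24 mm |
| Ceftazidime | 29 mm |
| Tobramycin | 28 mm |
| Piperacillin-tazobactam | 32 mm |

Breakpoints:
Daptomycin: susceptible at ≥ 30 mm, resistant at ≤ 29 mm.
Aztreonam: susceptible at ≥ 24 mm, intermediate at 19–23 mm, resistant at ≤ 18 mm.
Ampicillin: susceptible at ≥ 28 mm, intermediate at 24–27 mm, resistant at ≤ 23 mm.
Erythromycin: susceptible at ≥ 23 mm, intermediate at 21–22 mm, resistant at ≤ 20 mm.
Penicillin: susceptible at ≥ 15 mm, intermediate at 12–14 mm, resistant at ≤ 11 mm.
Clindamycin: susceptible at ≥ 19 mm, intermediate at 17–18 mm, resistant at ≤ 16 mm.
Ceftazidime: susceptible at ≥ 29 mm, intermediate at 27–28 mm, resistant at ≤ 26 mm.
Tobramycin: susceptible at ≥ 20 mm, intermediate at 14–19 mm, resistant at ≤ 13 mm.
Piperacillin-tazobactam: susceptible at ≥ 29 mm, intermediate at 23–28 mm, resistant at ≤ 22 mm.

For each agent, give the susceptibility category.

Daptomycin 20 mm: ≤ 29 mm — R
Aztreonam: 19 mm is in 19–23 mm ⇒ Intermediate
Ampicillin (23 mm) ≤ 23 mm — R
Erythromycin 23 mm: ≥ 23 mm → S
Penicillin 12 mm: in 12–14 mm ⇒ Intermediate
Clindamycin: 24 mm is ≥ 19 mm ⇒ Susceptible
Ceftazidime 29 mm: ≥ 29 mm ⇒ S
Tobramycin (28 mm) ≥ 20 mm ⇒ susceptible
Piperacillin-tazobactam (32 mm) ≥ 29 mm ⇒ Susceptible

R, I, R, S, I, S, S, S, S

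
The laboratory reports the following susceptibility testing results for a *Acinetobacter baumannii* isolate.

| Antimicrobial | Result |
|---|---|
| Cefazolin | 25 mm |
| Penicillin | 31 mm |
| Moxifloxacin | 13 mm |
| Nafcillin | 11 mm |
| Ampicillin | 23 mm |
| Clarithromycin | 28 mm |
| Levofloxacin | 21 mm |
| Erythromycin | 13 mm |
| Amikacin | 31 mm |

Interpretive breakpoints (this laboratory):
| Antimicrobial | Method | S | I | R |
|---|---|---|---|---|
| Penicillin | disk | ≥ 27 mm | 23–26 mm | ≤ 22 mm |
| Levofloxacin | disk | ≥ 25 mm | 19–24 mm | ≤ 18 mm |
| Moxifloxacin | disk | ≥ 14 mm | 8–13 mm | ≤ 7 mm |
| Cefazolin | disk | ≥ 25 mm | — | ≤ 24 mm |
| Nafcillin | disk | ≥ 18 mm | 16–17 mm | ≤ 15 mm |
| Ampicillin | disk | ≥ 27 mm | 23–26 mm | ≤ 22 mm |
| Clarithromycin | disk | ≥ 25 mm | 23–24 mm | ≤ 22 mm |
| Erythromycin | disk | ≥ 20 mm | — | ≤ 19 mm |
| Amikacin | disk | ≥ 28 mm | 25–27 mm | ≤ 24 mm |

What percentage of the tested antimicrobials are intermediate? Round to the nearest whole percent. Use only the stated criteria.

33%

Cefazolin: 25 mm is ≥ 25 mm — Susceptible
Penicillin 31 mm: ≥ 27 mm → S
Moxifloxacin: 13 mm is in 8–13 mm — Intermediate
Nafcillin: 11 mm is ≤ 15 mm ⇒ Resistant
Ampicillin (23 mm) in 23–26 mm → Intermediate
Clarithromycin 28 mm: ≥ 25 mm → Susceptible
Levofloxacin (21 mm) in 19–24 mm ⇒ intermediate
Erythromycin: 13 mm is ≤ 19 mm → resistant
Amikacin: 31 mm is ≥ 28 mm ⇒ S
Intermediate: 3/9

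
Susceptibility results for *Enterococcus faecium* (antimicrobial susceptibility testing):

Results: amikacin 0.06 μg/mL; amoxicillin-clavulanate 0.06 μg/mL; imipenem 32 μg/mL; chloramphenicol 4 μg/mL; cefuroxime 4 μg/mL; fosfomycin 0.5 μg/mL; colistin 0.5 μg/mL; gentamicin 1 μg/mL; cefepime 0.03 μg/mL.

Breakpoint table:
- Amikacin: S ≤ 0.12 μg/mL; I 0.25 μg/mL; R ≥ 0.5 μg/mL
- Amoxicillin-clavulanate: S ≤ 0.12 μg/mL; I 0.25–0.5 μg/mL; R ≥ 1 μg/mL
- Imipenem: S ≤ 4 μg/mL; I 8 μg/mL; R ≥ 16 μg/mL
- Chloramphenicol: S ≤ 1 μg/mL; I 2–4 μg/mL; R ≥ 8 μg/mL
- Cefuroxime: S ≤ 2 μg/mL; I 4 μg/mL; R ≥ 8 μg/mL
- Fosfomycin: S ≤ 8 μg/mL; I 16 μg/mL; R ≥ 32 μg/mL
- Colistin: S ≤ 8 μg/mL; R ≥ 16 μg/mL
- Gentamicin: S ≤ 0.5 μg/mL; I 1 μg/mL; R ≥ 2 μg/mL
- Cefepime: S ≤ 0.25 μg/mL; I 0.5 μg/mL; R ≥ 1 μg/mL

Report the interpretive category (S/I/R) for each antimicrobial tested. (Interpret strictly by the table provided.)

S, S, R, I, I, S, S, I, S

Amikacin: 0.06 μg/mL is ≤ 0.12 μg/mL ⇒ susceptible
Amoxicillin-clavulanate 0.06 μg/mL: ≤ 0.12 μg/mL ⇒ susceptible
Imipenem 32 μg/mL: ≥ 16 μg/mL ⇒ Resistant
Chloramphenicol 4 μg/mL: in 2–4 μg/mL ⇒ I
Cefuroxime (4 μg/mL) = 4 μg/mL → I
Fosfomycin 0.5 μg/mL: ≤ 8 μg/mL — susceptible
Colistin (0.5 μg/mL) ≤ 8 μg/mL ⇒ S
Gentamicin 1 μg/mL: = 1 μg/mL ⇒ Intermediate
Cefepime (0.03 μg/mL) ≤ 0.25 μg/mL ⇒ Susceptible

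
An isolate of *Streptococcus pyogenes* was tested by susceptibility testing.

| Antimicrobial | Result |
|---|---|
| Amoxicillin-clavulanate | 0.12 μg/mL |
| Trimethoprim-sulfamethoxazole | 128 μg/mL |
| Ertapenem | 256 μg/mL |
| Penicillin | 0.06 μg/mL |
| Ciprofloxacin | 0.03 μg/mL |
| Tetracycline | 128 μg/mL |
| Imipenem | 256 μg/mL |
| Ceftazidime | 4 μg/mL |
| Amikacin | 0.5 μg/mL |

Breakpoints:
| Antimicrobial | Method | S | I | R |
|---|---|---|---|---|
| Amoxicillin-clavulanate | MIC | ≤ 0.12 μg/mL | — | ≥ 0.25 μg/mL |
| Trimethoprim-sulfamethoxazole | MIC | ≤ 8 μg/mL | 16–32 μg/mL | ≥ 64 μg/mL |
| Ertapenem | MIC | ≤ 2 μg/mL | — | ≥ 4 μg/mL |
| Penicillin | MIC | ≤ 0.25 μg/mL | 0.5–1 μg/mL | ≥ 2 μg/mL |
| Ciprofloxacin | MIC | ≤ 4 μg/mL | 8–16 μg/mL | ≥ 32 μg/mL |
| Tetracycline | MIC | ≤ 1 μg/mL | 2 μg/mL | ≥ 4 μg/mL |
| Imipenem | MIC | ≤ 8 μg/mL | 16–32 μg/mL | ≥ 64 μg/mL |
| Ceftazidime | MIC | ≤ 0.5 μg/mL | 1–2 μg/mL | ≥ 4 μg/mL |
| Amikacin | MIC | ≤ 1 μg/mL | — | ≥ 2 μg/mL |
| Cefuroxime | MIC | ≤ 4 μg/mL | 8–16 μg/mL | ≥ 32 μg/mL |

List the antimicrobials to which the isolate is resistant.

Amoxicillin-clavulanate: 0.12 μg/mL is ≤ 0.12 μg/mL ⇒ S
Trimethoprim-sulfamethoxazole: 128 μg/mL is ≥ 64 μg/mL → resistant
Ertapenem: 256 μg/mL is ≥ 4 μg/mL → R
Penicillin (0.06 μg/mL) ≤ 0.25 μg/mL — susceptible
Ciprofloxacin: 0.03 μg/mL is ≤ 4 μg/mL → S
Tetracycline: 128 μg/mL is ≥ 4 μg/mL ⇒ resistant
Imipenem: 256 μg/mL is ≥ 64 μg/mL → Resistant
Ceftazidime 4 μg/mL: ≥ 4 μg/mL → R
Amikacin: 0.5 μg/mL is ≤ 1 μg/mL ⇒ S

trimethoprim-sulfamethoxazole, ertapenem, tetracycline, imipenem, ceftazidime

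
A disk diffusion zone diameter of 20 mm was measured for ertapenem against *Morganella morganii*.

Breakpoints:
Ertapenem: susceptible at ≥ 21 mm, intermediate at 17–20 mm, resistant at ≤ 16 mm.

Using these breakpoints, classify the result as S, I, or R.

I

Ertapenem 20 mm: in 17–20 mm ⇒ intermediate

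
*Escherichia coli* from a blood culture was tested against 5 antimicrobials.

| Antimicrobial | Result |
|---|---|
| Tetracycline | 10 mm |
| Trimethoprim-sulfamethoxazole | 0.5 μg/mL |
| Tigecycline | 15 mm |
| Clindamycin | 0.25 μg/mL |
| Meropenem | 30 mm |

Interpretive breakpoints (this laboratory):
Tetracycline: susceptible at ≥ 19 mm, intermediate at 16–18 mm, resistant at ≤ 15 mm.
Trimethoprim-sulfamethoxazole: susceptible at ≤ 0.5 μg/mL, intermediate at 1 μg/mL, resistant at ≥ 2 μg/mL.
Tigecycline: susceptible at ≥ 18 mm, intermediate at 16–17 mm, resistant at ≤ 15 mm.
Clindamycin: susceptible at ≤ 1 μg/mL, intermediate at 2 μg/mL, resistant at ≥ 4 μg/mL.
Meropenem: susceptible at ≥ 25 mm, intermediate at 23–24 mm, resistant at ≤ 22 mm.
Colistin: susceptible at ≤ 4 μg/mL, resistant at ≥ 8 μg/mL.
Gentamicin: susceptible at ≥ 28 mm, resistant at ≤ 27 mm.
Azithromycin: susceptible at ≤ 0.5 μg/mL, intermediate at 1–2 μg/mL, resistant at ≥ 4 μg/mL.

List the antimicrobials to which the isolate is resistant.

Tetracycline: 10 mm is ≤ 15 mm → R
Trimethoprim-sulfamethoxazole 0.5 μg/mL: ≤ 0.5 μg/mL ⇒ S
Tigecycline 15 mm: ≤ 15 mm ⇒ resistant
Clindamycin 0.25 μg/mL: ≤ 1 μg/mL — S
Meropenem 30 mm: ≥ 25 mm — susceptible

tetracycline, tigecycline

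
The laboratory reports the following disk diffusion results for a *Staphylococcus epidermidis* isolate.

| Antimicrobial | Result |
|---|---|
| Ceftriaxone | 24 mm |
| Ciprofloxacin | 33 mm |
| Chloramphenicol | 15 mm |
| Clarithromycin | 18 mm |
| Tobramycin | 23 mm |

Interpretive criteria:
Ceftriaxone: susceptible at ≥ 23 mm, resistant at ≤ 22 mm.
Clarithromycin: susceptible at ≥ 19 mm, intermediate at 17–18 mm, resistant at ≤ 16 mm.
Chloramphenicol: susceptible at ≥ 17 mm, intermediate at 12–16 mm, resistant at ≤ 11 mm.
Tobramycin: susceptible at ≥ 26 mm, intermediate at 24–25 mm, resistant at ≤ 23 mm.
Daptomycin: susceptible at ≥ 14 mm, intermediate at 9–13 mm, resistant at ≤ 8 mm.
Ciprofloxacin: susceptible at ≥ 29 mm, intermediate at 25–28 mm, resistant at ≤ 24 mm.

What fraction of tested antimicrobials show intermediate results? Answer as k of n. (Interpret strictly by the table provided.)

2 of 5

Ceftriaxone (24 mm) ≥ 23 mm → susceptible
Ciprofloxacin 33 mm: ≥ 29 mm ⇒ Susceptible
Chloramphenicol 15 mm: in 12–16 mm — Intermediate
Clarithromycin 18 mm: in 17–18 mm ⇒ Intermediate
Tobramycin 23 mm: ≤ 23 mm ⇒ Resistant
Intermediate: 2/5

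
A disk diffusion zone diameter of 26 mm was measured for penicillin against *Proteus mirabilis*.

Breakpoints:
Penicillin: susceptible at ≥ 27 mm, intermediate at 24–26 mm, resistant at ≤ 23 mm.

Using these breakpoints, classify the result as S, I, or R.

Penicillin 26 mm: in 24–26 mm — Intermediate

I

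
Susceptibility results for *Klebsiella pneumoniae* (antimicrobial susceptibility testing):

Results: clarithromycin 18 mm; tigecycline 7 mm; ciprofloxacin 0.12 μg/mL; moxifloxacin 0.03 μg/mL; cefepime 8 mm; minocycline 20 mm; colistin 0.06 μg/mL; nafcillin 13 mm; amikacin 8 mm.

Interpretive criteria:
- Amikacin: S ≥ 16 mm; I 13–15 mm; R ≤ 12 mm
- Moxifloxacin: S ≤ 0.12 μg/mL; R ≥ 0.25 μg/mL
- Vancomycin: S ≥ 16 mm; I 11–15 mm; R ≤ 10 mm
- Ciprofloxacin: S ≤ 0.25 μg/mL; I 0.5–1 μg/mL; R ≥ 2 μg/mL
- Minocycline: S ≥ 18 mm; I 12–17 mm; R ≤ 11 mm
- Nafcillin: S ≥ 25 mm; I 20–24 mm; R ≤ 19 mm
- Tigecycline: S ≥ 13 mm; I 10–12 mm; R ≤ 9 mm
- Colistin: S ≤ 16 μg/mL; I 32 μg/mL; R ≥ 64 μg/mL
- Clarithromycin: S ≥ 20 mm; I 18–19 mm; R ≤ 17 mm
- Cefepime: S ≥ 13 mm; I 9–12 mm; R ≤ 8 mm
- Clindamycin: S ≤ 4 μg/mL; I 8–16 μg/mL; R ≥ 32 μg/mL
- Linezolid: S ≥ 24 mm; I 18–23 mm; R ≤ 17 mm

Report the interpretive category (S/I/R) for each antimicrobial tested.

I, R, S, S, R, S, S, R, R

Clarithromycin: 18 mm is in 18–19 mm → Intermediate
Tigecycline: 7 mm is ≤ 9 mm — resistant
Ciprofloxacin: 0.12 μg/mL is ≤ 0.25 μg/mL ⇒ Susceptible
Moxifloxacin 0.03 μg/mL: ≤ 0.12 μg/mL — S
Cefepime 8 mm: ≤ 8 mm — resistant
Minocycline: 20 mm is ≥ 18 mm ⇒ susceptible
Colistin (0.06 μg/mL) ≤ 16 μg/mL → S
Nafcillin 13 mm: ≤ 19 mm → Resistant
Amikacin 8 mm: ≤ 12 mm ⇒ Resistant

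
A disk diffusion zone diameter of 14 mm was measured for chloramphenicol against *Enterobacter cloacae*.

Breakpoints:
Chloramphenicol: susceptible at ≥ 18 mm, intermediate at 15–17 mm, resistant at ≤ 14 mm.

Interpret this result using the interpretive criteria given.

Chloramphenicol 14 mm: ≤ 14 mm → R

Resistant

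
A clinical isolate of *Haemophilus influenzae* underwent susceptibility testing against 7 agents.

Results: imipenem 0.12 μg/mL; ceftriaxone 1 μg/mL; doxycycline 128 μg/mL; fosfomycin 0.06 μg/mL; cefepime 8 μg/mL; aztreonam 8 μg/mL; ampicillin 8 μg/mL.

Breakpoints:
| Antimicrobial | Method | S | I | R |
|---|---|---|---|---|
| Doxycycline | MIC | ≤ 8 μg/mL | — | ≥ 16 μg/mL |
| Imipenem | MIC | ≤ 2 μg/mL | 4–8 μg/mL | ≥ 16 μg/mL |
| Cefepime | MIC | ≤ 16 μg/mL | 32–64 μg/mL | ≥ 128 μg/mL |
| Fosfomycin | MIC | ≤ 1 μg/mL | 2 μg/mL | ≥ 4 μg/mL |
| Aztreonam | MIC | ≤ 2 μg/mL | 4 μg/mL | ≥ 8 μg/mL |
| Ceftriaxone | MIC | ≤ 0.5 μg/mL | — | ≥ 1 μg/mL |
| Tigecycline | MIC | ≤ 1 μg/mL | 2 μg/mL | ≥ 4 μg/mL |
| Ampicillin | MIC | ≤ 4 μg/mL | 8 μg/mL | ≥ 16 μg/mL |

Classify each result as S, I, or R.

Imipenem 0.12 μg/mL: ≤ 2 μg/mL ⇒ susceptible
Ceftriaxone 1 μg/mL: ≥ 1 μg/mL → R
Doxycycline 128 μg/mL: ≥ 16 μg/mL ⇒ resistant
Fosfomycin: 0.06 μg/mL is ≤ 1 μg/mL ⇒ susceptible
Cefepime (8 μg/mL) ≤ 16 μg/mL — susceptible
Aztreonam (8 μg/mL) ≥ 8 μg/mL ⇒ Resistant
Ampicillin (8 μg/mL) = 8 μg/mL — intermediate

S, R, R, S, S, R, I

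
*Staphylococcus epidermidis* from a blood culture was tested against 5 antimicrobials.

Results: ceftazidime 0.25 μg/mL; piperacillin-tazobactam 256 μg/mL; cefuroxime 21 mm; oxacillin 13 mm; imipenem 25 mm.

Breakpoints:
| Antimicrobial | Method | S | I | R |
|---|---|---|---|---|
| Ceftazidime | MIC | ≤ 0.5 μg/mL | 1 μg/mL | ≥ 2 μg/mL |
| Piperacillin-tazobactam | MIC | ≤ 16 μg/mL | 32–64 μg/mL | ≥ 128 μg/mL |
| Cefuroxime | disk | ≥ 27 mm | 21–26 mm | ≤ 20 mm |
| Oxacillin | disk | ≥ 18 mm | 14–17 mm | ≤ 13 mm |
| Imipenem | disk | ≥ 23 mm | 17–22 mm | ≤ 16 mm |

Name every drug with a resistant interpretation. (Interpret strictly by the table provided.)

piperacillin-tazobactam, oxacillin

Ceftazidime: 0.25 μg/mL is ≤ 0.5 μg/mL → Susceptible
Piperacillin-tazobactam: 256 μg/mL is ≥ 128 μg/mL → Resistant
Cefuroxime 21 mm: in 21–26 mm → intermediate
Oxacillin 13 mm: ≤ 13 mm ⇒ resistant
Imipenem 25 mm: ≥ 23 mm — susceptible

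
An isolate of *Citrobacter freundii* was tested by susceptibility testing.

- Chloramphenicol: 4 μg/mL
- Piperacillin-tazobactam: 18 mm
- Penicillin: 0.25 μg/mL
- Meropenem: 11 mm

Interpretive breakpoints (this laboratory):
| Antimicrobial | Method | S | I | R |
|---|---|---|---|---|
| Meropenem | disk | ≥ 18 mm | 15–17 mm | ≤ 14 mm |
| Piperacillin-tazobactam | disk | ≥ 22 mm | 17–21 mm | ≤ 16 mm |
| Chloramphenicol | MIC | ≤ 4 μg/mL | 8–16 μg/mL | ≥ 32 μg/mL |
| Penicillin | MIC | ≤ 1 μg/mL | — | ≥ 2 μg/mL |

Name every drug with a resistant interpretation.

meropenem

Chloramphenicol 4 μg/mL: ≤ 4 μg/mL ⇒ Susceptible
Piperacillin-tazobactam 18 mm: in 17–21 mm → I
Penicillin 0.25 μg/mL: ≤ 1 μg/mL → Susceptible
Meropenem (11 mm) ≤ 14 mm → Resistant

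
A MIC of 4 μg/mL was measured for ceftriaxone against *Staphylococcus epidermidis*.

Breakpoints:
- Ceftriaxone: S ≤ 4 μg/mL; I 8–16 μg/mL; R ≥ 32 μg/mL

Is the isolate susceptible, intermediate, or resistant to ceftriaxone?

Susceptible

Ceftriaxone 4 μg/mL: ≤ 4 μg/mL → S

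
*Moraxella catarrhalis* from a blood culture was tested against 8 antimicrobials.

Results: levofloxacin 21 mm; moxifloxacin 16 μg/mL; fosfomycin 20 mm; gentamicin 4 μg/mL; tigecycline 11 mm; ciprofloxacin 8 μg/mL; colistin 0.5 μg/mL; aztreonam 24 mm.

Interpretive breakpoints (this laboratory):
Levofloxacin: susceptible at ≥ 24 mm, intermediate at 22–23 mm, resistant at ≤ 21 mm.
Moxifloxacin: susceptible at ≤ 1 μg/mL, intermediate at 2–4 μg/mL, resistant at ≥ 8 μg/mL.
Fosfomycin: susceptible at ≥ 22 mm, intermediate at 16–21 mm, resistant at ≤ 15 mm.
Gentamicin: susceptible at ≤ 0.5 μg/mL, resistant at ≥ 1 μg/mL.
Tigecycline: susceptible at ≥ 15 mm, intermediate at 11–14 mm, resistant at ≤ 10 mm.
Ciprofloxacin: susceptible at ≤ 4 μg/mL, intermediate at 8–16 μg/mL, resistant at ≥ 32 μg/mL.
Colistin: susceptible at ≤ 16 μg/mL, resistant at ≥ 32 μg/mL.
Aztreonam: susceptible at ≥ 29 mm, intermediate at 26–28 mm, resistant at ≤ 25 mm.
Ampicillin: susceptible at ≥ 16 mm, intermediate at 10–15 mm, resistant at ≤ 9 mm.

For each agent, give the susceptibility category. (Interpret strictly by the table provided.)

Levofloxacin: 21 mm is ≤ 21 mm — resistant
Moxifloxacin 16 μg/mL: ≥ 8 μg/mL ⇒ R
Fosfomycin 20 mm: in 16–21 mm → Intermediate
Gentamicin 4 μg/mL: ≥ 1 μg/mL → Resistant
Tigecycline: 11 mm is in 11–14 mm ⇒ intermediate
Ciprofloxacin 8 μg/mL: in 8–16 μg/mL → Intermediate
Colistin: 0.5 μg/mL is ≤ 16 μg/mL — susceptible
Aztreonam: 24 mm is ≤ 25 mm — Resistant

R, R, I, R, I, I, S, R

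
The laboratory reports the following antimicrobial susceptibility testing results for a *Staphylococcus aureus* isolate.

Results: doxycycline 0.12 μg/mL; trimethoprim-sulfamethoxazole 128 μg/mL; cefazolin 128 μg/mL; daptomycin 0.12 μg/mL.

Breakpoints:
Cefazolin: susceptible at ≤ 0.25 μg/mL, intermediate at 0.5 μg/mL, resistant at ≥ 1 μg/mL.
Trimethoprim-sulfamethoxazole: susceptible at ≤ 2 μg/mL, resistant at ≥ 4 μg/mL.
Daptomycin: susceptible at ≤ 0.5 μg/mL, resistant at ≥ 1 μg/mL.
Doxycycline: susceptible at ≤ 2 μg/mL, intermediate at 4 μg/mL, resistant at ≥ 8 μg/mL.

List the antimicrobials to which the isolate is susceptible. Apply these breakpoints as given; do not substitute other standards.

doxycycline, daptomycin

Doxycycline: 0.12 μg/mL is ≤ 2 μg/mL → Susceptible
Trimethoprim-sulfamethoxazole: 128 μg/mL is ≥ 4 μg/mL → resistant
Cefazolin 128 μg/mL: ≥ 1 μg/mL — Resistant
Daptomycin: 0.12 μg/mL is ≤ 0.5 μg/mL → susceptible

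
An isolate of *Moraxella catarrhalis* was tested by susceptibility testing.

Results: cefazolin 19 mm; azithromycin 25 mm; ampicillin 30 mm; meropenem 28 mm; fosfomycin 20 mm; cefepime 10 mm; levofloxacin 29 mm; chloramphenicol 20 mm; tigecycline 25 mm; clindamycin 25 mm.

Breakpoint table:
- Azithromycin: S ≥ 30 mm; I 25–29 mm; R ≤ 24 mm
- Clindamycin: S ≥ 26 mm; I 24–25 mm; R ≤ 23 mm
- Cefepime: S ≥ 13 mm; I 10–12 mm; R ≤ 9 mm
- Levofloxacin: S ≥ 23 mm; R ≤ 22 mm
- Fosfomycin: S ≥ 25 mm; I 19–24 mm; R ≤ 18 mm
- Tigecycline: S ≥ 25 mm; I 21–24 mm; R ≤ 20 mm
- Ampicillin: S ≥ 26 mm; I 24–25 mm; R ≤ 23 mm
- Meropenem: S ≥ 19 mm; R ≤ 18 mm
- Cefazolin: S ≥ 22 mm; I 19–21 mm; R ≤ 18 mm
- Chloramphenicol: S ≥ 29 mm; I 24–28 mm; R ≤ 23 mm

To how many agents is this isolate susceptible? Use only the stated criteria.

4

Cefazolin (19 mm) in 19–21 mm ⇒ intermediate
Azithromycin: 25 mm is in 25–29 mm → intermediate
Ampicillin 30 mm: ≥ 26 mm → S
Meropenem (28 mm) ≥ 19 mm → susceptible
Fosfomycin (20 mm) in 19–24 mm ⇒ Intermediate
Cefepime (10 mm) in 10–12 mm → I
Levofloxacin: 29 mm is ≥ 23 mm ⇒ susceptible
Chloramphenicol (20 mm) ≤ 23 mm — Resistant
Tigecycline 25 mm: ≥ 25 mm ⇒ S
Clindamycin: 25 mm is in 24–25 mm — I
Susceptible: 4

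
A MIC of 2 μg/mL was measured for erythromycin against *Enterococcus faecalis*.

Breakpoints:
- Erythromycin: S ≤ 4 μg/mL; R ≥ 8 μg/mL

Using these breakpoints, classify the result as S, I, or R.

S

Erythromycin: 2 μg/mL is ≤ 4 μg/mL — Susceptible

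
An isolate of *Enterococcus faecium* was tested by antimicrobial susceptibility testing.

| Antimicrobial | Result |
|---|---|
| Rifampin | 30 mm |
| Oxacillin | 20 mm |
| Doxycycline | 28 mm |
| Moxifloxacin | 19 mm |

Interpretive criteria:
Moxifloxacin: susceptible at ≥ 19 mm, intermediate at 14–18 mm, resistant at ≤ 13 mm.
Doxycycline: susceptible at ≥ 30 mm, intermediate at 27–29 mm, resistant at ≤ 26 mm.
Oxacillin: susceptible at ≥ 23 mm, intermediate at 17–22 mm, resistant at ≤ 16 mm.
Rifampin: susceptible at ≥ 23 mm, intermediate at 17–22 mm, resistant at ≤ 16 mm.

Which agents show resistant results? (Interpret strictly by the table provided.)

none

Rifampin: 30 mm is ≥ 23 mm ⇒ Susceptible
Oxacillin: 20 mm is in 17–22 mm ⇒ Intermediate
Doxycycline (28 mm) in 27–29 mm — intermediate
Moxifloxacin (19 mm) ≥ 19 mm ⇒ S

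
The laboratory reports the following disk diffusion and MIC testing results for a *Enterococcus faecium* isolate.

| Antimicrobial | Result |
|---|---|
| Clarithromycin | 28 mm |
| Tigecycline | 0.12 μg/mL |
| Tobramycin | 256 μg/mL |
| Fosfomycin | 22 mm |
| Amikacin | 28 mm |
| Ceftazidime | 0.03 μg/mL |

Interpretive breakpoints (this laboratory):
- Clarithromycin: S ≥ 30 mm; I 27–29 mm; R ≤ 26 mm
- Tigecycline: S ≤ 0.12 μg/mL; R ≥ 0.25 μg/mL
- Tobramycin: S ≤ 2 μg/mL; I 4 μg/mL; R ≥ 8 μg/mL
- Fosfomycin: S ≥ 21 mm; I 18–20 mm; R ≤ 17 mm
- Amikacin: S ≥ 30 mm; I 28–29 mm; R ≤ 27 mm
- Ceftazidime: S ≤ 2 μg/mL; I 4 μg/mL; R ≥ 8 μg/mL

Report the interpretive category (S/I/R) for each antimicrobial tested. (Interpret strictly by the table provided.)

Clarithromycin 28 mm: in 27–29 mm → intermediate
Tigecycline 0.12 μg/mL: ≤ 0.12 μg/mL — Susceptible
Tobramycin: 256 μg/mL is ≥ 8 μg/mL ⇒ resistant
Fosfomycin (22 mm) ≥ 21 mm → susceptible
Amikacin: 28 mm is in 28–29 mm ⇒ intermediate
Ceftazidime: 0.03 μg/mL is ≤ 2 μg/mL ⇒ S

I, S, R, S, I, S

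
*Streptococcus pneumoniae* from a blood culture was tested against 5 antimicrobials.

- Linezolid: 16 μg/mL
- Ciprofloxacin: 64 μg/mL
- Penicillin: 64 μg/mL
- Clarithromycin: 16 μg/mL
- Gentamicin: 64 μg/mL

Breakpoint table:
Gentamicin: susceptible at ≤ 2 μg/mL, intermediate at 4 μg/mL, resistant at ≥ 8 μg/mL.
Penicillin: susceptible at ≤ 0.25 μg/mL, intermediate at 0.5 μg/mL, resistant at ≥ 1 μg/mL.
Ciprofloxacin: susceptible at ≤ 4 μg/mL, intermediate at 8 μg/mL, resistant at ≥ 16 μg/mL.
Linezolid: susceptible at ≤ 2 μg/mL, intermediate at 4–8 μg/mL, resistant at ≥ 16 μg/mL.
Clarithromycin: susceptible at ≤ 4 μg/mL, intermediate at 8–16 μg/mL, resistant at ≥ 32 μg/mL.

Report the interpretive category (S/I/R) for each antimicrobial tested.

R, R, R, I, R

Linezolid: 16 μg/mL is ≥ 16 μg/mL — R
Ciprofloxacin 64 μg/mL: ≥ 16 μg/mL — R
Penicillin 64 μg/mL: ≥ 1 μg/mL → R
Clarithromycin (16 μg/mL) in 8–16 μg/mL — Intermediate
Gentamicin (64 μg/mL) ≥ 8 μg/mL ⇒ R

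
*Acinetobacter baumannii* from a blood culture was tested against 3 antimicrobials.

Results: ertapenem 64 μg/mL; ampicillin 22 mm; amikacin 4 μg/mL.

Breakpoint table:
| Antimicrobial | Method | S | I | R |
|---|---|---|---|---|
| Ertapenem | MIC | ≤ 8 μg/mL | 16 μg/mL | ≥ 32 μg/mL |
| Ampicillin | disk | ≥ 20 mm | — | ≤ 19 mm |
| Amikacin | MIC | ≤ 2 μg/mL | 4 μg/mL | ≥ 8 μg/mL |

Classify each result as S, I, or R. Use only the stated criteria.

R, S, I

Ertapenem (64 μg/mL) ≥ 32 μg/mL → R
Ampicillin: 22 mm is ≥ 20 mm → Susceptible
Amikacin: 4 μg/mL is = 4 μg/mL ⇒ Intermediate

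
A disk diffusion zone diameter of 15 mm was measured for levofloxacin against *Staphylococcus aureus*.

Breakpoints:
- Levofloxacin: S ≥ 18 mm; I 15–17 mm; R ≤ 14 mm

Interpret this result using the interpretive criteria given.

Intermediate

Levofloxacin 15 mm: in 15–17 mm → intermediate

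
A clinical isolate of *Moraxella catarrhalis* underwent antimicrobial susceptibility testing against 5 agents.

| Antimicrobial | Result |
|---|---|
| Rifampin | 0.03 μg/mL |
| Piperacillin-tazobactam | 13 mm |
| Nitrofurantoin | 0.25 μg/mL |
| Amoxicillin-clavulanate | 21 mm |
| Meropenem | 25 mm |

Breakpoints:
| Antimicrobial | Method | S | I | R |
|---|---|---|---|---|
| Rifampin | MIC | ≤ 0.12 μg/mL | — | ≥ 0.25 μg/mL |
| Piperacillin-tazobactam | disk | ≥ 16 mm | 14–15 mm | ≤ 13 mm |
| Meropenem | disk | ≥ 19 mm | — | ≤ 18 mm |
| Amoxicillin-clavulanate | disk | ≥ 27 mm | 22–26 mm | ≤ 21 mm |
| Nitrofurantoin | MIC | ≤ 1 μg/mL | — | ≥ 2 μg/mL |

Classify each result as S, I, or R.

Rifampin (0.03 μg/mL) ≤ 0.12 μg/mL ⇒ S
Piperacillin-tazobactam 13 mm: ≤ 13 mm — R
Nitrofurantoin: 0.25 μg/mL is ≤ 1 μg/mL — susceptible
Amoxicillin-clavulanate (21 mm) ≤ 21 mm ⇒ resistant
Meropenem 25 mm: ≥ 19 mm → S

S, R, S, R, S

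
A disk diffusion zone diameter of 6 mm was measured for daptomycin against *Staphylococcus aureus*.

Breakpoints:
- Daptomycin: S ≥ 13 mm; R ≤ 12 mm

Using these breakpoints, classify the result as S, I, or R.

R

Daptomycin: 6 mm is ≤ 12 mm ⇒ R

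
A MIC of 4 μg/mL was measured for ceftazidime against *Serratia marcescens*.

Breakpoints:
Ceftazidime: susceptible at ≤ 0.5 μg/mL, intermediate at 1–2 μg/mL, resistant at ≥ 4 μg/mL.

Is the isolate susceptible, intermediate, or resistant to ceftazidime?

Resistant

Ceftazidime (4 μg/mL) ≥ 4 μg/mL → resistant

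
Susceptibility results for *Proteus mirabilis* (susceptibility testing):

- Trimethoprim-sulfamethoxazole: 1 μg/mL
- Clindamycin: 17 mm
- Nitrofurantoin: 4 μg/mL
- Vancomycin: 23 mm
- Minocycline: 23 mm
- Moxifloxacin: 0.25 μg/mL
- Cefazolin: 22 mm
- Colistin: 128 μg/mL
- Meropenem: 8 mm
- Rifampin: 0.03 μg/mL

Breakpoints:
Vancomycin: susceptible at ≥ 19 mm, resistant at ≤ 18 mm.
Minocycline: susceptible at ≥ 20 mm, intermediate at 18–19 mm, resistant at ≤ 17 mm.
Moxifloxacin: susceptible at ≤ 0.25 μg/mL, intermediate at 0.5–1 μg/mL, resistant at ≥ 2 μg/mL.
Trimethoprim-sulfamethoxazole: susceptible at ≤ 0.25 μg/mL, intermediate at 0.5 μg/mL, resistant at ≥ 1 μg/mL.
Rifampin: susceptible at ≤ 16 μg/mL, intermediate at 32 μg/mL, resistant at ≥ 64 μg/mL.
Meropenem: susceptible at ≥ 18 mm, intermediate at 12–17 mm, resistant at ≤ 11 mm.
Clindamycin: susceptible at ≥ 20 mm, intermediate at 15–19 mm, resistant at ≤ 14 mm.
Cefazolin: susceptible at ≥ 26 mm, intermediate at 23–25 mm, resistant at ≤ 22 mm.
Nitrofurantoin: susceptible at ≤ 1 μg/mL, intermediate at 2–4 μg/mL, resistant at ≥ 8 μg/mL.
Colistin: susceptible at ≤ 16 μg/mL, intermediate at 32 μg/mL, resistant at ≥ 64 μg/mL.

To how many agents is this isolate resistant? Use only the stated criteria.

Trimethoprim-sulfamethoxazole 1 μg/mL: ≥ 1 μg/mL — Resistant
Clindamycin (17 mm) in 15–19 mm — intermediate
Nitrofurantoin (4 μg/mL) in 2–4 μg/mL → Intermediate
Vancomycin (23 mm) ≥ 19 mm → S
Minocycline 23 mm: ≥ 20 mm ⇒ susceptible
Moxifloxacin 0.25 μg/mL: ≤ 0.25 μg/mL → Susceptible
Cefazolin 22 mm: ≤ 22 mm — resistant
Colistin (128 μg/mL) ≥ 64 μg/mL ⇒ Resistant
Meropenem (8 mm) ≤ 11 mm — R
Rifampin: 0.03 μg/mL is ≤ 16 μg/mL — S
Resistant: 4

4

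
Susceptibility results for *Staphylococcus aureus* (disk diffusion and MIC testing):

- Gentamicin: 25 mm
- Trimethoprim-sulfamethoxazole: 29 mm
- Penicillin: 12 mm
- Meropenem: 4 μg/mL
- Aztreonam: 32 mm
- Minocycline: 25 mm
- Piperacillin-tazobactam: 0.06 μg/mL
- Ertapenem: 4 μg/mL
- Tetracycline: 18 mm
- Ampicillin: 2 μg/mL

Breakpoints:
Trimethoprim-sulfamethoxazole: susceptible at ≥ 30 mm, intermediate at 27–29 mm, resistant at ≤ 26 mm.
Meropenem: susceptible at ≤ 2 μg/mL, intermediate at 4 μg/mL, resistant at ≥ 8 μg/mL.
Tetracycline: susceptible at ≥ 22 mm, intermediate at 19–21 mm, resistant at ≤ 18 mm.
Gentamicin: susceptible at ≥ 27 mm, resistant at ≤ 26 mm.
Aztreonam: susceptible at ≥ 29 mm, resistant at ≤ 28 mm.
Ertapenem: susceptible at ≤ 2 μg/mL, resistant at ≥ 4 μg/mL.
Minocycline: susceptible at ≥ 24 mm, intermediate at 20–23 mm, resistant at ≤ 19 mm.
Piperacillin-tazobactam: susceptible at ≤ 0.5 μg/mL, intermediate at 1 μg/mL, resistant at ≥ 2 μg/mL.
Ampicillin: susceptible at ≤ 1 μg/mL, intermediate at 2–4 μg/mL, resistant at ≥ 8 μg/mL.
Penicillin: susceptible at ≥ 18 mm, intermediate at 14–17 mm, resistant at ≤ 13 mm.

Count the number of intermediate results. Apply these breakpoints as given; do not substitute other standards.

Gentamicin: 25 mm is ≤ 26 mm — R
Trimethoprim-sulfamethoxazole (29 mm) in 27–29 mm ⇒ intermediate
Penicillin 12 mm: ≤ 13 mm ⇒ Resistant
Meropenem 4 μg/mL: = 4 μg/mL ⇒ intermediate
Aztreonam (32 mm) ≥ 29 mm → Susceptible
Minocycline 25 mm: ≥ 24 mm ⇒ Susceptible
Piperacillin-tazobactam (0.06 μg/mL) ≤ 0.5 μg/mL → susceptible
Ertapenem: 4 μg/mL is ≥ 4 μg/mL — R
Tetracycline: 18 mm is ≤ 18 mm — resistant
Ampicillin 2 μg/mL: in 2–4 μg/mL → intermediate
Intermediate: 3

3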